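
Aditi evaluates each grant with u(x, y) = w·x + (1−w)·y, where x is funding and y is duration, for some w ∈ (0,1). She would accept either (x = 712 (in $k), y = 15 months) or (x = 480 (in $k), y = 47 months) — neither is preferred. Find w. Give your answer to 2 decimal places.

w = 0.12

Equating utilities: w·712 + (1−w)·15 = w·480 + (1−w)·47.
Rearranging, 232·w − 32·(1−w) = 0.
The marginal rate of substitution is 32/232, so w = 32/(232+32) = 0.12.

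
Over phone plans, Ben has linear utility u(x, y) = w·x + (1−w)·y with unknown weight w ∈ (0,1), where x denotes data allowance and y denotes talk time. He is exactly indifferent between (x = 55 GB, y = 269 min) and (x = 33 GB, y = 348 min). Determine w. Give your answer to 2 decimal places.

u(55,269) = u(33,348) means w·55 + (1−w)·269 = w·33 + (1−w)·348.
Rearranging, 22·w − 79·(1−w) = 0.
Hence w = 79/(22+79) = 79/101 = 0.78.

w = 0.78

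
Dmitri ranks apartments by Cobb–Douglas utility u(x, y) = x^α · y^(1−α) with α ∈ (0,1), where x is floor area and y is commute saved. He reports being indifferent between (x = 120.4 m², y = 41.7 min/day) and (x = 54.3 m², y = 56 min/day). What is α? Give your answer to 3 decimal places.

Indifference: 120.4^α · 41.7^(1−α) = 54.3^α · 56^(1−α).
Rearrange to (120.4/54.3)^α = (56/41.7)^(1−α) and take logs: α·0.796295 = (1−α)·0.294851.
Thus α·(1.091146) = 0.294851, so α = 0.294851/1.091146 ≈ 0.270.

α ≈ 0.270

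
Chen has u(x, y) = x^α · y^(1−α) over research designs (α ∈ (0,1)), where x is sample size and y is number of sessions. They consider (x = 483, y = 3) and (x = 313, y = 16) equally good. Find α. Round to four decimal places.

The Cobb–Douglas utilities coincide, so 483^α·3^(1−α) = 313^α·16^(1−α).
(483/313)^α = (16/3)^(1−α); take logs: α·ln(483/313) = (1−α)·ln(16/3), i.e. α·0.4338135 = (1−α)·1.6739764.
With A = 0.4338135 and B = 1.6739764: α·A = (1−α)·B, so α = B/(A+B) = 1.6739764/2.1077899 ≈ 0.7942.

α ≈ 0.7942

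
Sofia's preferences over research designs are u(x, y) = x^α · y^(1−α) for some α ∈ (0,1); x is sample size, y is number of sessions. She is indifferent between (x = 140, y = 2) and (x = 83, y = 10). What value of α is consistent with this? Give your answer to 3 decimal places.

The Cobb–Douglas utilities coincide, so 140^α·2^(1−α) = 83^α·10^(1−α).
(140/83)^α = (10/2)^(1−α); take logs: α·ln(140/83) = (1−α)·ln(10/2), i.e. α·0.522802 = (1−α)·1.609438.
Thus α·(2.132240) = 1.609438, so α = 1.609438/2.132240 ≈ 0.755.

α ≈ 0.755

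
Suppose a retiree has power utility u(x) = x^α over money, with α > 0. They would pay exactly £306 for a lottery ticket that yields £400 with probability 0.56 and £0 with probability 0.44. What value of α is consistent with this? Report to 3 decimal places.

The lottery's expected utility is 0.56·u(400) + 0.44·u(0) = 0.56·400^α (since u(0) = 0 for α > 0).
Indifference: 306^α = 0.56·400^α, so (306/400)^α = 0.56.
Taking logs: α·ln(306/400) = ln(0.56), so α = -0.579818 / -0.267879 ≈ 2.164.

α ≈ 2.164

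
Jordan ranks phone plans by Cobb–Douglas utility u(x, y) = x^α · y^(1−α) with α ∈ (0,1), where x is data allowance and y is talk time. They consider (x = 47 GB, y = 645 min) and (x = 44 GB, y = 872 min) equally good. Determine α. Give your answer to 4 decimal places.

α ≈ 0.8205

The Cobb–Douglas utilities coincide, so 47^α·645^(1−α) = 44^α·872^(1−α).
Rearrange to (47/44)^α = (872/645)^(1−α) and take logs: α·0.0659580 = (1−α)·0.3015391.
Thus α·(0.3674971) = 0.3015391, so α = 0.3015391/0.3674971 ≈ 0.8205.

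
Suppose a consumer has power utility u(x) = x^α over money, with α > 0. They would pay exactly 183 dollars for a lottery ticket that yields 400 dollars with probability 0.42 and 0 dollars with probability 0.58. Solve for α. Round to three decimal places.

α ≈ 1.109

Since u(0) = 0, the lottery's EU is 0.42·400^α.
Equating: 183^α = 0.42·400^α, i.e. 0.4575^α = 0.42.
Take logs: α = ln 0.42 / ln(183/400) ≈ 1.10937.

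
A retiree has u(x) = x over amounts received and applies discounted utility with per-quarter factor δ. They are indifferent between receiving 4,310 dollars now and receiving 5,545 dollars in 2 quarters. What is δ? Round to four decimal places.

The payoff in 2 quarters is discounted by δ^2, so u(4310) = δ^2·u(5545) and δ^2 = u(4310)/u(5545).
With u(x) = x: δ^2 = 4310/5545 = 0.77728.
Taking the square root: δ = 0.77728^(1/2) ≈ 0.8816.

δ ≈ 0.8816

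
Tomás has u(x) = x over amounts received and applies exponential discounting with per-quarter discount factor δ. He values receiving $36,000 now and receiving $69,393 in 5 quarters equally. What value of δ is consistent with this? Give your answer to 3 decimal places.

Equating discounted utilities: u(36000) = δ^5·u(69393) ⇒ δ^5 = u(36000)/u(69393).
With u(x) = x: δ^5 = 36000/69393 = 0.51878.
Taking the 5th root: δ = 0.51878^(1/5) ≈ 0.877.

δ ≈ 0.877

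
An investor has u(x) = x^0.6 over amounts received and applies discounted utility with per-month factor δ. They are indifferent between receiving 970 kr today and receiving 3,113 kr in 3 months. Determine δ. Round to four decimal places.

Equating discounted utilities: u(970) = δ^3·u(3113) ⇒ δ^3 = u(970)/u(3113).
With u(x) = x^0.6: δ^3 = 970^0.6/3113^0.6 = (970/3113)^0.6 = 0.49677.
Taking the cube root: δ = 0.49677^(1/3) ≈ 0.7920.

δ ≈ 0.7920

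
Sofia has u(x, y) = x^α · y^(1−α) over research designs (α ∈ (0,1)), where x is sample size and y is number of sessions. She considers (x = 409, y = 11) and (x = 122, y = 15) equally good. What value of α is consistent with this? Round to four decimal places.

Indifference: 409^α · 11^(1−α) = 122^α · 15^(1−α).
Taking logs: α·ln 409 + (1−α)·ln 11 = α·ln 122 + (1−α)·ln 15, i.e. α·1.2096941 = (1−α)·0.3101549.
With A = 1.2096941 and B = 0.3101549: α·A = (1−α)·B, so α = B/(A+B) = 0.3101549/1.5198490 ≈ 0.2041.

α ≈ 0.2041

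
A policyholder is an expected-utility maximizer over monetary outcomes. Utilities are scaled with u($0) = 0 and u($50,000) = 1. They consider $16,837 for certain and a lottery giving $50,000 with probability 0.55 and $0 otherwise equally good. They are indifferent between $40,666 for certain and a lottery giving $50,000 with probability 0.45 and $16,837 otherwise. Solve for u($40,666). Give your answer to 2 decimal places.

0.75

First, u($16,837) = 0.55·u($50,000) + 0.45·u($0) = 0.55.
Chaining: u($40,666) = 0.45·1.00 + 0.55·0.55 = 0.7525.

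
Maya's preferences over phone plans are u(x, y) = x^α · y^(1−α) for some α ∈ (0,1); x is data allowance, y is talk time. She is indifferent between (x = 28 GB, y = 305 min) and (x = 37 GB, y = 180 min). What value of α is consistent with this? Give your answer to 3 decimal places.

Indifference: 28^α · 305^(1−α) = 37^α · 180^(1−α).
Taking logs: α·ln 28 + (1−α)·ln 305 = α·ln 37 + (1−α)·ln 180, i.e. α·-0.278713 = (1−α)·-0.527355.
So α/(1−α) = (-0.527355)/(-0.278713) = 1.892108, and α = 1.892108/2.892108 ≈ 0.654.

α ≈ 0.654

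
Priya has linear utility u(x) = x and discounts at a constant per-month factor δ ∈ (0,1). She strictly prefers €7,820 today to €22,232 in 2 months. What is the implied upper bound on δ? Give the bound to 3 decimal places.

Under u(x) = x this choice says 7820 > δ^2·22232.
Hence δ^2 < 7820/22232 = 0.35175, and x ↦ x^(1/2) is increasing on (0,∞).
δ < 0.35175^(1/2) = 0.593.

δ < 0.593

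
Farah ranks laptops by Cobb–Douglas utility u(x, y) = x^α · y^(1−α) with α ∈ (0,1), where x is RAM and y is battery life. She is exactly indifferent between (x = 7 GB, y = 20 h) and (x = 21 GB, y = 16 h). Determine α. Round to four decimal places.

α ≈ 0.1688

Set the two utilities equal: 7^α·20^(1−α) = 21^α·16^(1−α).
(7/21)^α = (16/20)^(1−α); take logs: α·ln(7/21) = (1−α)·ln(16/20), i.e. α·-1.0986123 = (1−α)·-0.2231436.
Thus α·(-1.3217559) = -0.2231436, so α = -0.2231436/-1.3217559 ≈ 0.1688.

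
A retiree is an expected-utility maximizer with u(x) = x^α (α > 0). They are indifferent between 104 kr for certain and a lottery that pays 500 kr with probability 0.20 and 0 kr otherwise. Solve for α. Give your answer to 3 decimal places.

Since u(0) = 0, the lottery's EU is 0.20·500^α.
Equating: 104^α = 0.20·500^α, i.e. 0.2080^α = 0.20.
Taking logs: α·ln(104/500) = ln(0.20), so α = -1.609438 / -1.570217 ≈ 1.025.

α ≈ 1.025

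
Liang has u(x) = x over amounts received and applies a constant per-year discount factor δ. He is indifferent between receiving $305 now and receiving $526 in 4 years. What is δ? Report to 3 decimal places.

Equating discounted utilities: u(305) = δ^4·u(526) ⇒ δ^4 = u(305)/u(526).
With u(x) = x: δ^4 = 305/526 = 0.57985.
Taking the 4th root: δ = 0.57985^(1/4) ≈ 0.873.

δ ≈ 0.873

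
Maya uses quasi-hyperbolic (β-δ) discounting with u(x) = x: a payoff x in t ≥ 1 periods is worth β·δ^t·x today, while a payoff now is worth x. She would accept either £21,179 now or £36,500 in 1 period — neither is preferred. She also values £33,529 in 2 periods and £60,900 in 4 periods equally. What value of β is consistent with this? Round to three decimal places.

β ≈ 0.782

The second indifference involves only future payoffs, so β cancels: β·δ^2·33529 = β·δ^4·60900, giving δ^2 = 33529/60900 = 0.55056, so δ = 0.74200.
The first indifference: 21179 = β·δ·36500, so β = 21179/(δ·36500) = 21179/(0.74200·36500) ≈ 0.782.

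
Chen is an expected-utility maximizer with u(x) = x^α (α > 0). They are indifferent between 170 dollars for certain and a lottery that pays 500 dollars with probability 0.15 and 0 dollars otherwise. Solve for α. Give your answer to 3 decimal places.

α ≈ 1.759

The lottery's expected utility is 0.15·u(500) + 0.85·u(0) = 0.15·500^α (since u(0) = 0 for α > 0).
Indifference: 170^α = 0.15·500^α, so (170/500)^α = 0.15.
α = ln(0.15) / ln(170/500) = -1.897120/-1.078810 ≈ 1.759.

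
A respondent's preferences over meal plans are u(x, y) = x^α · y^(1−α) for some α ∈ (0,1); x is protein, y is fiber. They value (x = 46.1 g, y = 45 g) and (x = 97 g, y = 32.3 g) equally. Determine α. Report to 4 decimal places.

α ≈ 0.3083

Indifference: 46.1^α · 45^(1−α) = 97^α · 32.3^(1−α).
(46.1/97)^α = (32.3/45)^(1−α); take logs: α·ln(46.1/97) = (1−α)·ln(32.3/45), i.e. α·-0.7438980 = (1−α)·-0.3315953.
So α/(1−α) = (-0.3315953)/(-0.7438980) = 0.4457537, and α = 0.4457537/1.4457537 ≈ 0.3083.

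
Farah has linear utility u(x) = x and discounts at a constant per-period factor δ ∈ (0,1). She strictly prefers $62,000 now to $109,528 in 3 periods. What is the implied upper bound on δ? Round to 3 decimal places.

δ < 0.827

Under u(x) = x this choice says 62000 > δ^3·109528.
Dividing by 109528: δ^3 < 0.56607. Both sides are positive, so the cube root keeps the direction.
δ < (62000/109528)^(1/3) ≈ 0.827.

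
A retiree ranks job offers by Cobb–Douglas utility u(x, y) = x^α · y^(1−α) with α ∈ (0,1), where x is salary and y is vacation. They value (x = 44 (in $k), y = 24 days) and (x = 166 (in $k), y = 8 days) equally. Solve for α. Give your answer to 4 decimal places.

α ≈ 0.4528

The Cobb–Douglas utilities coincide, so 44^α·24^(1−α) = 166^α·8^(1−α).
(44/166)^α = (8/24)^(1−α); take logs: α·ln(44/166) = (1−α)·ln(8/24), i.e. α·-1.3277982 = (1−α)·-1.0986123.
With A = -1.3277982 and B = -1.0986123: α·A = (1−α)·B, so α = B/(A+B) = -1.0986123/-2.4264105 ≈ 0.4528.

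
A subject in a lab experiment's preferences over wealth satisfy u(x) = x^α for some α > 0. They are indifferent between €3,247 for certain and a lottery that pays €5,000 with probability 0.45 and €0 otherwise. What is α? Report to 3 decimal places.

α ≈ 1.850

EU(lottery) = 0.45·5000^α + 0.55·0 = 0.45·5000^α.
Setting u(3247) equal to that: 3247^α = 0.45·5000^α ⇒ (3247/5000)^α = 0.45.
Taking logs: α·ln(3247/5000) = ln(0.45), so α = -0.798508 / -0.431706 ≈ 1.850.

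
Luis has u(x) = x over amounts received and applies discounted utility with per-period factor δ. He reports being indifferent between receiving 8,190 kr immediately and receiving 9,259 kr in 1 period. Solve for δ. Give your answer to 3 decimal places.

δ ≈ 0.885

Indifference means u(8190) = δ · u(9259), so δ = u(8190)/u(9259).
With u(x) = x: δ = 8190/9259 = 0.88454.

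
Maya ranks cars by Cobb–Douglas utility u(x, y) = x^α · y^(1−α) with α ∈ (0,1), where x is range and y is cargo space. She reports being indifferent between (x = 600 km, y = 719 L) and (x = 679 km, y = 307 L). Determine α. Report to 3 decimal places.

Indifference: 600^α · 719^(1−α) = 679^α · 307^(1−α).
Taking logs: α·ln 600 + (1−α)·ln 719 = α·ln 679 + (1−α)·ln 307, i.e. α·-0.123691 = (1−α)·-0.851014.
So α/(1−α) = (-0.851014)/(-0.123691) = 6.880161, and α = 6.880161/7.880161 ≈ 0.873.

α ≈ 0.873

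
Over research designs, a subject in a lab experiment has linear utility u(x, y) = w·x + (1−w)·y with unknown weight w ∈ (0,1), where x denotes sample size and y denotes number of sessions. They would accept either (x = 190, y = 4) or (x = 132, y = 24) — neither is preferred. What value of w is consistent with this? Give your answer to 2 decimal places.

Indifference: w·190 + (1−w)·4 = w·132 + (1−w)·24.
Collecting terms: w·58 = (1−w)·20.
Hence w = 20/(58+20) = 20/78 = 0.26.

w = 0.26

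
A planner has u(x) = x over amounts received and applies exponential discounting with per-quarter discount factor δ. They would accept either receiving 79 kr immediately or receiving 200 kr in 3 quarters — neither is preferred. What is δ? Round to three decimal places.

The payoff in 3 quarters is discounted by δ^3, so u(79) = δ^3·u(200) and δ^3 = u(79)/u(200).
With u(x) = x: δ^3 = 79/200 = 0.39500.
So δ = 0.39500^(1/3) ≈ 0.734.

δ ≈ 0.734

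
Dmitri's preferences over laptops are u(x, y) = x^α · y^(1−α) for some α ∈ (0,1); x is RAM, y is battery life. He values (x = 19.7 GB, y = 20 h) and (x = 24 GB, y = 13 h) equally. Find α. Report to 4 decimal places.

Set the two utilities equal: 19.7^α·20^(1−α) = 24^α·13^(1−α).
(19.7/24)^α = (13/20)^(1−α); take logs: α·ln(19.7/24) = (1−α)·ln(13/20), i.e. α·-0.1974352 = (1−α)·-0.4307829.
Thus α·(-0.6282181) = -0.4307829, so α = -0.4307829/-0.6282181 ≈ 0.6857.

α ≈ 0.6857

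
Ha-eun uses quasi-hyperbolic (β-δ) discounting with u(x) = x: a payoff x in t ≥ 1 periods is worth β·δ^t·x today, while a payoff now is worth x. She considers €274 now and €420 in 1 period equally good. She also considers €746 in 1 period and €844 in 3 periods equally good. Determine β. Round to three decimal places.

Both payoffs in the second observation are in the future, so β drops out: δ^1·746 = δ^3·844 ⇒ δ^2 = 746/844 = 0.88389, so δ = 0.94015.
Now use the now-vs-future pair: 274 = β·δ·420 gives β = 274/(0.94015·420) ≈ 0.694.

β ≈ 0.694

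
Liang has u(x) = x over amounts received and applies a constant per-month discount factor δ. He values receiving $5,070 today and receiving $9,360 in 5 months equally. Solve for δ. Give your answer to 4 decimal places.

δ ≈ 0.8846

Indifference means u(5070) = δ^5 · u(9360), so δ^5 = u(5070)/u(9360).
With u(x) = x: δ^5 = 5070/9360 = 0.54167.
So δ = 0.54167^(1/5) ≈ 0.8846.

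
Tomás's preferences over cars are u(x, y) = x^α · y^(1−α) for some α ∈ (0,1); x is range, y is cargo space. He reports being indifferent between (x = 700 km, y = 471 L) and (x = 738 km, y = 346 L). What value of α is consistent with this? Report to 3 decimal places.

Indifference: 700^α · 471^(1−α) = 738^α · 346^(1−α).
Taking logs: α·ln 700 + (1−α)·ln 471 = α·ln 738 + (1−α)·ln 346, i.e. α·-0.052863 = (1−α)·-0.308419.
So α/(1−α) = (-0.308419)/(-0.052863) = 5.834308, and α = 5.834308/6.834308 ≈ 0.854.

α ≈ 0.854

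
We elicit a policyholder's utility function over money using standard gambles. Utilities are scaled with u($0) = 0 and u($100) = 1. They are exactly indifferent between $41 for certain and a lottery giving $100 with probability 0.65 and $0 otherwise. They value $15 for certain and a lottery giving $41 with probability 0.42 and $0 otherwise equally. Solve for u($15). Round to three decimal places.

From the first indifference, u($41) = 0.65·u($100) + 0.35·u($0) = 0.65·1 + 0.35·0 = 0.65.
The second indifference gives u($15) = 0.42·u($41) + 0.58·u($0) = 0.42·0.65 + 0.58·0.00 = 0.2730.

0.273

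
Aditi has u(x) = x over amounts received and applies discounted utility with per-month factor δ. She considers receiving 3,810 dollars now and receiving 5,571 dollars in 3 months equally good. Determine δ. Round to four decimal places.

δ ≈ 0.8810

Indifference means u(3810) = δ^3 · u(5571), so δ^3 = u(3810)/u(5571).
With u(x) = x: δ^3 = 3810/5571 = 0.68390.
Taking the cube root: δ = 0.68390^(1/3) ≈ 0.8810.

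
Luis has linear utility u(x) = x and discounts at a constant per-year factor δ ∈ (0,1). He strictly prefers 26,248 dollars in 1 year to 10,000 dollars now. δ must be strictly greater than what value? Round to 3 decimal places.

δ > 0.381

Under u(x) = x this choice says 10000 < δ·26248.
Dividing through by 26248 gives δ > 0.38098.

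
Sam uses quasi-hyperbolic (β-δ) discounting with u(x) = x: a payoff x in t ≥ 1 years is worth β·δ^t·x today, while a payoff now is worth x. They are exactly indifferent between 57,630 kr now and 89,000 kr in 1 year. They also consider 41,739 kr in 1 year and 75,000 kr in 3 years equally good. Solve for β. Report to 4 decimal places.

β ≈ 0.8680

From the later pair, β·δ^1·41739 = β·δ^3·75000; dividing through, δ^2 = 41739/75000 = 0.55652, so δ = 0.74600.
The first indifference: 57630 = β·δ·89000, so β = 57630/(δ·89000) = 57630/(0.74600·89000) ≈ 0.8680.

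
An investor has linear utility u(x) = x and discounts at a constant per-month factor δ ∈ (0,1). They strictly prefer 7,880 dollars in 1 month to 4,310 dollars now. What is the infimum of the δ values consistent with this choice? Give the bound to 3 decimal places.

Under u(x) = x this choice says 4310 < δ·7880.
Dividing through by 7880 gives δ > 0.54695.

δ > 0.547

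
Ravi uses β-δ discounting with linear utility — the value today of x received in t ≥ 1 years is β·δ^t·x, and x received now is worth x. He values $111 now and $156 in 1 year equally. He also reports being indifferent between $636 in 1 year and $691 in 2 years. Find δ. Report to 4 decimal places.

Both payoffs in the second observation are in the future, so β drops out: δ^1·636 = δ^2·691 ⇒ δ = 636/691 = 0.92041.

δ ≈ 0.9204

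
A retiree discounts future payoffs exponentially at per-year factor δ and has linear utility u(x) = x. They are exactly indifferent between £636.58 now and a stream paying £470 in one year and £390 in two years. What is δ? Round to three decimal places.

δ ≈ 0.810

Present value of the stream is 470·δ + 390·δ². Indifference gives 470δ + 390δ² = 636.58.
So 390δ² + 470δ − 636.58 = 0.
δ = (−470 + √(470² + 4·390·636.58)) / (2·390) = (−470 + √1213964.80) / 780 ≈ 0.810.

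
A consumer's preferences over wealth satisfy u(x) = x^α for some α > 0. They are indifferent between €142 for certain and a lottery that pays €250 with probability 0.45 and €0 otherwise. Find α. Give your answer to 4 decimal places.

α ≈ 1.4117

Since u(0) = 0, the lottery's EU is 0.45·250^α.
Setting u(142) equal to that: 142^α = 0.45·250^α ⇒ (142/250)^α = 0.45.
Take logs: α = ln 0.45 / ln(142/250) ≈ 1.411704.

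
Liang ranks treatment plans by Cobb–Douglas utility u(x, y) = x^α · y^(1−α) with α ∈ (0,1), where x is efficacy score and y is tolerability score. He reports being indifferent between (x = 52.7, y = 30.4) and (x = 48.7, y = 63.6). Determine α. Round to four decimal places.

α ≈ 0.9034

Indifference: 52.7^α · 30.4^(1−α) = 48.7^α · 63.6^(1−α).
(52.7/48.7)^α = (63.6/30.4)^(1−α); take logs: α·ln(52.7/48.7) = (1−α)·ln(63.6/30.4), i.e. α·0.0789364 = (1−α)·0.7381709.
With A = 0.0789364 and B = 0.7381709: α·A = (1−α)·B, so α = B/(A+B) = 0.7381709/0.8171073 ≈ 0.9034.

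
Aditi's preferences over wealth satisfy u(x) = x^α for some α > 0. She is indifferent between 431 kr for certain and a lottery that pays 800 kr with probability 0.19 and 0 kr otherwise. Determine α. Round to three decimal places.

The lottery's expected utility is 0.19·u(800) + 0.81·u(0) = 0.19·800^α (since u(0) = 0 for α > 0).
Setting u(431) equal to that: 431^α = 0.19·800^α ⇒ (431/800)^α = 0.19.
α = ln(0.19) / ln(431/800) = -1.660731/-0.618504 ≈ 2.685.

α ≈ 2.685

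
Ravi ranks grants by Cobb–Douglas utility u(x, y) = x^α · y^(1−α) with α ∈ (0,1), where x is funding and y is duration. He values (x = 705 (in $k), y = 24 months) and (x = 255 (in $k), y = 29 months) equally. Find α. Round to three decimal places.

α ≈ 0.157

Indifference: 705^α · 24^(1−α) = 255^α · 29^(1−α).
Taking logs: α·ln 705 + (1−α)·ln 24 = α·ln 255 + (1−α)·ln 29, i.e. α·1.016934 = (1−α)·0.189242.
So α/(1−α) = (0.189242)/(1.016934) = 0.186091, and α = 0.186091/1.186091 ≈ 0.157.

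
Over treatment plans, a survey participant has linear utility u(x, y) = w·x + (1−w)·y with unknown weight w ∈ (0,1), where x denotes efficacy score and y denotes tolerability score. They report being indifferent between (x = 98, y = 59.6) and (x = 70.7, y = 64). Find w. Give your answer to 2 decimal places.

w = 0.14

Indifference: w·98 + (1−w)·59.6 = w·70.7 + (1−w)·64.
Collecting terms: w·27.3 = (1−w)·4.4.
So w/(1−w) = 4.4/27.3 = 0.1612, giving w = 4.4/(27.3+4.4) = 0.14.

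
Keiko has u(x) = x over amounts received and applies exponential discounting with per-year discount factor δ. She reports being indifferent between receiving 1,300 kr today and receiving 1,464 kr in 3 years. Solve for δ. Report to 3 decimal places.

δ ≈ 0.961

Indifference means u(1300) = δ^3 · u(1464), so δ^3 = u(1300)/u(1464).
With u(x) = x: δ^3 = 1300/1464 = 0.88798.
Hence δ = (0.88798)^(1/3) = 0.96117.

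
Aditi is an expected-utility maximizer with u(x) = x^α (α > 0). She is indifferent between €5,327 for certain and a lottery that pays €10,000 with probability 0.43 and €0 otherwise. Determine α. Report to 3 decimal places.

α ≈ 1.340

The lottery's expected utility is 0.43·u(10000) + 0.57·u(0) = 0.43·10000^α (since u(0) = 0 for α > 0).
Setting u(5327) equal to that: 5327^α = 0.43·10000^α ⇒ (5327/10000)^α = 0.43.
Take logs: α = ln 0.43 / ln(5327/10000) ≈ 1.34007.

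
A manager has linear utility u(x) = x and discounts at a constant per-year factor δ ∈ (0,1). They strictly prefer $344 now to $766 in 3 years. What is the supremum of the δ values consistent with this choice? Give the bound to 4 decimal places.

δ < 0.7658

Comparing present values: 344 > δ^3·766.
So δ^3 < 344/766 = 0.44909; taking the cube root of both positive sides preserves the inequality.
δ < (344/766)^(1/3) ≈ 0.7658.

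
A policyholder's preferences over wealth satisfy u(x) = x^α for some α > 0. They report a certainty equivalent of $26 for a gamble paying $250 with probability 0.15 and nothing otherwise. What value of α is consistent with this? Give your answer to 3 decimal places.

The lottery's expected utility is 0.15·u(250) + 0.85·u(0) = 0.15·250^α (since u(0) = 0 for α > 0).
Setting u(26) equal to that: 26^α = 0.15·250^α ⇒ (26/250)^α = 0.15.
Take logs: α = ln 0.15 / ln(26/250) ≈ 0.83819.

α ≈ 0.838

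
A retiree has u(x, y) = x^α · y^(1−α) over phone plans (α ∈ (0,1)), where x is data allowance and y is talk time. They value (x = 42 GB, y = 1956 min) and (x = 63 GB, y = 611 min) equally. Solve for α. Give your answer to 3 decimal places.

The Cobb–Douglas utilities coincide, so 42^α·1956^(1−α) = 63^α·611^(1−α).
Taking logs: α·ln 42 + (1−α)·ln 1956 = α·ln 63 + (1−α)·ln 611, i.e. α·-0.405465 = (1−α)·-1.163560.
Thus α·(-1.569025) = -1.163560, so α = -1.163560/-1.569025 ≈ 0.742.

α ≈ 0.742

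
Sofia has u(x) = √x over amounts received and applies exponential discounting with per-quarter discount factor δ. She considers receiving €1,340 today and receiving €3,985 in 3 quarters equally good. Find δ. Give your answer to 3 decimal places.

δ ≈ 0.834

Equating discounted utilities: u(1340) = δ^3·u(3985) ⇒ δ^3 = u(1340)/u(3985).
With u(x) = √x: δ^3 = √1340/√3985 = √(1340/3985) = 0.57988.
Hence δ = (0.57988)^(1/3) = 0.83390.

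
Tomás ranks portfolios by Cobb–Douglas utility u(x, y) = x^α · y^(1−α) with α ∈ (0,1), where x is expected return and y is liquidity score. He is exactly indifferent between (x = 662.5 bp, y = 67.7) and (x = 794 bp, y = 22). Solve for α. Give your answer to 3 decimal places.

The Cobb–Douglas utilities coincide, so 662.5^α·67.7^(1−α) = 794^α·22^(1−α).
(662.5/794)^α = (22/67.7)^(1−α); take logs: α·ln(662.5/794) = (1−α)·ln(22/67.7), i.e. α·-0.181063 = (1−α)·-1.124044.
Thus α·(-1.305107) = -1.124044, so α = -1.124044/-1.305107 ≈ 0.861.

α ≈ 0.861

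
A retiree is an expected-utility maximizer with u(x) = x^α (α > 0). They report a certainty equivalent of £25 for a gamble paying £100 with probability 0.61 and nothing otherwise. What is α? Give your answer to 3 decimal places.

Since u(0) = 0, the lottery's EU is 0.61·100^α.
Indifference: 25^α = 0.61·100^α, so (25/100)^α = 0.61.
Take logs: α = ln 0.61 / ln(25/100) ≈ 0.35656.

α ≈ 0.357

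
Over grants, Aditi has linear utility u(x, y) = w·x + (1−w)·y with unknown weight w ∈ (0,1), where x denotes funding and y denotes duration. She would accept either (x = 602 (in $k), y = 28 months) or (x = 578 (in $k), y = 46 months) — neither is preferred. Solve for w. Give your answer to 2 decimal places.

Equating utilities: w·602 + (1−w)·28 = w·578 + (1−w)·46.
Collecting terms: w·24 = (1−w)·18.
So w/(1−w) = 18/24 = 0.7500, giving w = 18/(24+18) = 0.43.

w = 0.43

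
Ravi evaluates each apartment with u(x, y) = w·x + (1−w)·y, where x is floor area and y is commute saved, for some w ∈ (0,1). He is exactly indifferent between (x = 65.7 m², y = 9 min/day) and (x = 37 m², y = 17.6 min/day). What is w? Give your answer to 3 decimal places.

Indifference: w·65.7 + (1−w)·9 = w·37 + (1−w)·17.6.
Collecting terms: w·28.7 = (1−w)·8.6.
Hence w = 8.6/(28.7+8.6) = 8.6/37.3 = 0.231.

w = 0.231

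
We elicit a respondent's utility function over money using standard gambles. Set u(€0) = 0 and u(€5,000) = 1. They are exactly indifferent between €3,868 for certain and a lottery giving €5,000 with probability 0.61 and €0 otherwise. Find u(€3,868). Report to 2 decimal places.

0.61

By the standard-gamble method, u(€3,868) is just the indifference probability on the best outcome: 0.61.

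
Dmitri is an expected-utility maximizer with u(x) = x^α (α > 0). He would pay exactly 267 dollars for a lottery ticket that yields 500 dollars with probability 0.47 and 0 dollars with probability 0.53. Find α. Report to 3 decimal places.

α ≈ 1.203

Since u(0) = 0, the lottery's EU is 0.47·500^α.
Setting u(267) equal to that: 267^α = 0.47·500^α ⇒ (267/500)^α = 0.47.
Take logs: α = ln 0.47 / ln(267/500) ≈ 1.20349.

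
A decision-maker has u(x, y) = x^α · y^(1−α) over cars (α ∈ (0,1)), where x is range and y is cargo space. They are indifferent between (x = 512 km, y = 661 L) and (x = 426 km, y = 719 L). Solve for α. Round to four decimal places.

α ≈ 0.3138

The Cobb–Douglas utilities coincide, so 512^α·661^(1−α) = 426^α·719^(1−α).
Taking logs: α·ln 512 + (1−α)·ln 661 = α·ln 426 + (1−α)·ln 719, i.e. α·0.1838853 = (1−α)·0.0841075.
With A = 0.1838853 and B = 0.0841075: α·A = (1−α)·B, so α = B/(A+B) = 0.0841075/0.2679928 ≈ 0.3138.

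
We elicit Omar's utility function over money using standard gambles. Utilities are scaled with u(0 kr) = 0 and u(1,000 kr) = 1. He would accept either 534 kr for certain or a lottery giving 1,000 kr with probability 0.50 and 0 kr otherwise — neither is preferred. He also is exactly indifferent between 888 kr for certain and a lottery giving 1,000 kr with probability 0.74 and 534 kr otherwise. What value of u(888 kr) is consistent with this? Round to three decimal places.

0.870

From the first indifference, u(534 kr) = 0.50·u(1,000 kr) + 0.50·u(0 kr) = 0.50·1 + 0.50·0 = 0.50.
Chaining: u(888 kr) = 0.74·1.00 + 0.26·0.50 = 0.8700.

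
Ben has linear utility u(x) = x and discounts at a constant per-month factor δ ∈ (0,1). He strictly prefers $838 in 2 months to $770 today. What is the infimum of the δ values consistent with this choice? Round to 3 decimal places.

δ > 0.959

Under u(x) = x this choice says 770 < δ^2·838.
Dividing by 838: δ^2 > 0.91885. Both sides are positive, so the square root keeps the direction.
δ > 0.91885^(1/2) = 0.959.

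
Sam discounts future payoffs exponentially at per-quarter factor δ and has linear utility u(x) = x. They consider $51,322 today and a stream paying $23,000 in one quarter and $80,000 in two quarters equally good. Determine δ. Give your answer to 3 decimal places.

δ ≈ 0.670

The stream is worth 23000δ + 80000δ² today, so 23000δ + 80000δ² = 51322.
So 80000δ² + 23000δ − 51322 = 0.
The positive root is δ = [−23000 + √(23000² + 4·80000·51322)] / (2·80000) = (−23000 + 130200.000)/160000 ≈ 0.670.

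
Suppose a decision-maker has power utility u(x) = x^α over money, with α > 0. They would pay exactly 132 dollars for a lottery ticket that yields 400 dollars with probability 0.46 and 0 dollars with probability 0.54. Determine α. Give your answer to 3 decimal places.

α ≈ 0.700

The lottery's expected utility is 0.46·u(400) + 0.54·u(0) = 0.46·400^α (since u(0) = 0 for α > 0).
Equating: 132^α = 0.46·400^α, i.e. 0.3300^α = 0.46.
Taking logs: α·ln(132/400) = ln(0.46), so α = -0.776529 / -1.108663 ≈ 0.700.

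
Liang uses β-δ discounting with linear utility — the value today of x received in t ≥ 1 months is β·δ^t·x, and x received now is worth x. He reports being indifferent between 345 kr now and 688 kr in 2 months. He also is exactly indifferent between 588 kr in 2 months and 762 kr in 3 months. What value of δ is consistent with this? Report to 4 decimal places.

δ ≈ 0.7717

Both payoffs in the second observation are in the future, so β drops out: δ^2·588 = δ^3·762 ⇒ δ = 588/762 = 0.77165.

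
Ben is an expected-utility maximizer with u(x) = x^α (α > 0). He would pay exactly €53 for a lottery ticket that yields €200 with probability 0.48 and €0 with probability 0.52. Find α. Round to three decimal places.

Since u(0) = 0, the lottery's EU is 0.48·200^α.
Setting u(53) equal to that: 53^α = 0.48·200^α ⇒ (53/200)^α = 0.48.
Taking logs: α·ln(53/200) = ln(0.48), so α = -0.733969 / -1.328025 ≈ 0.553.

α ≈ 0.553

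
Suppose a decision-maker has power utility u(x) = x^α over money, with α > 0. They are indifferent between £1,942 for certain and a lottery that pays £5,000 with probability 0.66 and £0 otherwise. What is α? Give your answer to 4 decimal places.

α ≈ 0.4394

Since u(0) = 0, the lottery's EU is 0.66·5000^α.
Setting u(1942) equal to that: 1942^α = 0.66·5000^α ⇒ (1942/5000)^α = 0.66.
Taking logs: α·ln(1942/5000) = ln(0.66), so α = -0.4155154 / -0.9457195 ≈ 0.4394.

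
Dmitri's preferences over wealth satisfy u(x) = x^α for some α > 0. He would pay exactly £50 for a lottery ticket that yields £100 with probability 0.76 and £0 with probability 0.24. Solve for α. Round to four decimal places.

The lottery's expected utility is 0.76·u(100) + 0.24·u(0) = 0.76·100^α (since u(0) = 0 for α > 0).
Indifference: 50^α = 0.76·100^α, so (50/100)^α = 0.76.
α = ln(0.76) / ln(50/100) = -0.2744368/-0.6931472 ≈ 0.3959.

α ≈ 0.3959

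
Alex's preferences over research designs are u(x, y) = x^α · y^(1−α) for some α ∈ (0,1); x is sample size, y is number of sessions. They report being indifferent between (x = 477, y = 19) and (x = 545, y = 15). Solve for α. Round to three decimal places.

α ≈ 0.639

Indifference: 477^α · 19^(1−α) = 545^α · 15^(1−α).
Rearrange to (477/545)^α = (15/19)^(1−α) and take logs: α·-0.133269 = (1−α)·-0.236389.
With A = -0.133269 and B = -0.236389: α·A = (1−α)·B, so α = B/(A+B) = -0.236389/-0.369658 ≈ 0.639.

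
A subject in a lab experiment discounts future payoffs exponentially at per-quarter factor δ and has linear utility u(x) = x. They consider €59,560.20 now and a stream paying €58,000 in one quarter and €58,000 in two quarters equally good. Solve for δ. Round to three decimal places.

δ ≈ 0.630

The stream is worth 58000δ + 58000δ² today, so 58000δ + 58000δ² = 59560.20.
So 58000δ² + 58000δ − 59560.20 = 0.
The positive root is δ = [−58000 + √(58000² + 4·58000·59560.20)] / (2·58000) = (−58000 + 131080.000)/116000 ≈ 0.630.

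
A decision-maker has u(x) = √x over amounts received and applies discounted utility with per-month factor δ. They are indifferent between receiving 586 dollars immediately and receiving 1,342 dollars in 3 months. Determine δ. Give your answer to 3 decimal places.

Equating discounted utilities: u(586) = δ^3·u(1342) ⇒ δ^3 = u(586)/u(1342).
Since u(x) = √x, δ^3 = √(586/1342) = 0.66080.
So δ = 0.66080^(1/3) ≈ 0.871.

δ ≈ 0.871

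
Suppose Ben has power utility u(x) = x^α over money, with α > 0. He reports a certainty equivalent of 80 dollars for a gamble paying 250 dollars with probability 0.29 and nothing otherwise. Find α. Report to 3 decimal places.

EU(lottery) = 0.29·250^α + 0.71·0 = 0.29·250^α.
Setting u(80) equal to that: 80^α = 0.29·250^α ⇒ (80/250)^α = 0.29.
α = ln(0.29) / ln(80/250) = -1.237874/-1.139434 ≈ 1.086.

α ≈ 1.086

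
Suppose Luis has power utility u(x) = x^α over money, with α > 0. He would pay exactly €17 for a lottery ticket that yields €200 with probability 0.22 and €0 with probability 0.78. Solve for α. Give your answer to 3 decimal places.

α ≈ 0.614

EU(lottery) = 0.22·200^α + 0.78·0 = 0.22·200^α.
Equating: 17^α = 0.22·200^α, i.e. 0.0850^α = 0.22.
Taking logs: α·ln(17/200) = ln(0.22), so α = -1.514128 / -2.465104 ≈ 0.614.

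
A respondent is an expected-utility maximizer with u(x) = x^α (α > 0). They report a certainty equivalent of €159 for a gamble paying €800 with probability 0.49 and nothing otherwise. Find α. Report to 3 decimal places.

α ≈ 0.442

EU(lottery) = 0.49·800^α + 0.51·0 = 0.49·800^α.
Setting u(159) equal to that: 159^α = 0.49·800^α ⇒ (159/800)^α = 0.49.
Taking logs: α·ln(159/800) = ln(0.49), so α = -0.713350 / -1.615708 ≈ 0.442.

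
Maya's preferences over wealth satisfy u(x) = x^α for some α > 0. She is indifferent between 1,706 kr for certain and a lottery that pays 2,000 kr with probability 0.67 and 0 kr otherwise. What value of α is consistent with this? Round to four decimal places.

α ≈ 2.5188

EU(lottery) = 0.67·2000^α + 0.33·0 = 0.67·2000^α.
Equating: 1706^α = 0.67·2000^α, i.e. 0.8530^α = 0.67.
Take logs: α = ln 0.67 / ln(1706/2000) ≈ 2.518794.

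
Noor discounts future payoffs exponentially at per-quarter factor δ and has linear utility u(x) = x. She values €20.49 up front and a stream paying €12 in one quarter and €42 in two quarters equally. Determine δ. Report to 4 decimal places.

The stream is worth 12δ + 42δ² today, so 12δ + 42δ² = 20.49.
So 42δ² + 12δ − 20.49 = 0.
The positive root is δ = [−12 + √(12² + 4·42·20.49)] / (2·42) = (−12 + 59.886)/84 ≈ 0.5701.

δ ≈ 0.5701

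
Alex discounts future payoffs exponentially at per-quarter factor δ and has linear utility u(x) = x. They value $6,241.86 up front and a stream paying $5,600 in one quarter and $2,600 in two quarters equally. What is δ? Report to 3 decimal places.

δ ≈ 0.810

Equating present values: 6241.86 = 5600δ + 2600δ².
Rearranged: 2600δ² + 5600δ − 6241.86 = 0.
By the quadratic formula (taking the positive root), δ = (−5600 + √96275344.00) / 5200 ≈ 0.810.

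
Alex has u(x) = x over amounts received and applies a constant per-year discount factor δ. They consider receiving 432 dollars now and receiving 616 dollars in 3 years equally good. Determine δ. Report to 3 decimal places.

δ ≈ 0.888

Indifference means u(432) = δ^3 · u(616), so δ^3 = u(432)/u(616).
With u(x) = x: δ^3 = 432/616 = 0.70130.
So δ = 0.70130^(1/3) ≈ 0.888.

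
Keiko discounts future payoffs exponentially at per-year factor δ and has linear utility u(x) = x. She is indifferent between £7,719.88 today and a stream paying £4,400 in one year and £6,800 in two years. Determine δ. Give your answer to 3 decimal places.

Equating present values: 7719.88 = 4400δ + 6800δ².
So 6800δ² + 4400δ − 7719.88 = 0.
δ = (−4400 + √(4400² + 4·6800·7719.88)) / (2·6800) = (−4400 + √229340736.00) / 13600 ≈ 0.790.

δ ≈ 0.790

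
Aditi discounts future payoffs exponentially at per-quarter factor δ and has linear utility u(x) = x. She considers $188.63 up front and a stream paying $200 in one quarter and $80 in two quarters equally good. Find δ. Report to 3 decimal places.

δ ≈ 0.730

Present value of the stream is 200·δ + 80·δ². Indifference gives 200δ + 80δ² = 188.63.
So 80δ² + 200δ − 188.63 = 0.
δ = (−200 + √(200² + 4·80·188.63)) / (2·80) = (−200 + √100361.60) / 160 ≈ 0.730.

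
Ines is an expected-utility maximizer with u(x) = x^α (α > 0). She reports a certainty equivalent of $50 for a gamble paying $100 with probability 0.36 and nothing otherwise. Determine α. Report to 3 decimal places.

α ≈ 1.474

EU(lottery) = 0.36·100^α + 0.64·0 = 0.36·100^α.
Equating: 50^α = 0.36·100^α, i.e. 0.5000^α = 0.36.
α = ln(0.36) / ln(50/100) = -1.021651/-0.693147 ≈ 1.474.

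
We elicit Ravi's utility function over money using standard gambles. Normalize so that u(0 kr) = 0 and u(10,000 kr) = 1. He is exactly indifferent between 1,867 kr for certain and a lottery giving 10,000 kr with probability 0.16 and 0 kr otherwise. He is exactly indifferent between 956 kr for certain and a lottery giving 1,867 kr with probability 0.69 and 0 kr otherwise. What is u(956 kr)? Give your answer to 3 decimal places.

First, u(1,867 kr) = 0.16·u(10,000 kr) + 0.84·u(0 kr) = 0.16.
Chaining: u(956 kr) = 0.69·0.16 + 0.31·0.00 = 0.1104.

0.110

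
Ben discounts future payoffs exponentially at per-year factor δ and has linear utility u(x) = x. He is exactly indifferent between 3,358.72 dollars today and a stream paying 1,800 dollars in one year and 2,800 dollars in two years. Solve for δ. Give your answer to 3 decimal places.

δ ≈ 0.820

The stream is worth 1800δ + 2800δ² today, so 1800δ + 2800δ² = 3358.72.
So 2800δ² + 1800δ − 3358.72 = 0.
δ = (−1800 + √(1800² + 4·2800·3358.72)) / (2·2800) = (−1800 + √40857664.00) / 5600 ≈ 0.820.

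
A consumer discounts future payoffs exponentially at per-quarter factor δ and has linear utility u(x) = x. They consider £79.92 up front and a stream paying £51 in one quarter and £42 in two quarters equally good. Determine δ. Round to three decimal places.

The stream is worth 51δ + 42δ² today, so 51δ + 42δ² = 79.92.
So 42δ² + 51δ − 79.92 = 0.
δ = (−51 + √(51² + 4·42·79.92)) / (2·42) = (−51 + √16027.56) / 84 ≈ 0.900.

δ ≈ 0.900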